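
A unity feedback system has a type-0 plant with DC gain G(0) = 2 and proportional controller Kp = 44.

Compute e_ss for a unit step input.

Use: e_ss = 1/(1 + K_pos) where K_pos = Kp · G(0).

K_pos = Kp · G(0) = 44 × 2 = 88. e_ss = 1/(1 + 88) = 0.0112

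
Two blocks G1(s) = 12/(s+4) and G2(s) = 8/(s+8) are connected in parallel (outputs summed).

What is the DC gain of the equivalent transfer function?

Parallel: G_eq = G1 + G2. DC gain = G1(0) + G2(0) = 12/4 + 8/8 = 3 + 1 = 4.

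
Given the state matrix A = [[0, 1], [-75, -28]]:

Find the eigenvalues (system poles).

det(A - λI) = λ² - (-28)λ + 75 = (λ - (-3))(λ - (-25)). Eigenvalues: -3, -25.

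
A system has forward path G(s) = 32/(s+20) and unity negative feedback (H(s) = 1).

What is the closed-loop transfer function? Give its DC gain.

T(s) = G/(1+GH) = [32/(s+20)] / [1 + 32/(s+20)] = 32/(s+20+32) = 32/(s+52). DC gain = 32/52 = 0.6154.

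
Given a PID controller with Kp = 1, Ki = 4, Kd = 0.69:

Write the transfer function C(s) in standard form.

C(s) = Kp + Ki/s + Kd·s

Substituting values: C(s) = 1 + 4/s + 0.69s = (0.69s² + s + 4)/s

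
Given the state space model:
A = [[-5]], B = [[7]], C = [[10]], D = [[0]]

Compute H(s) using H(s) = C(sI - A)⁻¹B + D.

(sI - A)⁻¹ = 1/(s + 5). H(s) = 10 × 7/(s + 5) + 0 = 70/(s + 5).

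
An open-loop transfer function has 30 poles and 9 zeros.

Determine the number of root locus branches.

Root locus has n branches where n = number of poles = 30.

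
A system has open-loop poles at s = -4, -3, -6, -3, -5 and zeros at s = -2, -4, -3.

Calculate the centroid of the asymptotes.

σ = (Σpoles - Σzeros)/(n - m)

σ = (Σpoles - Σzeros)/(n - m) = (-21 - (-9))/(5 - 3) = -12/2 = -6.0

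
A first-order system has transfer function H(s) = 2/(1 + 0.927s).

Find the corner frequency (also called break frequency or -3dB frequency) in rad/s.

Corner frequency = 1/τ = 1/0.927 = 1.079 rad/s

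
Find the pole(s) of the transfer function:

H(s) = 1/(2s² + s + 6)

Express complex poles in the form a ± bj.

Discriminant = 1² - 4×2×6 = 1 - 48 = -47 < 0, so the poles are a complex conjugate pair s = (-1 ± j√47)/(2×2). Real part = -1/(2×2) = -1/4 = -0.25; imaginary part = ±√47/(2×2) ≈ 1.7139. Poles: s = -0.25 ± 1.7139j.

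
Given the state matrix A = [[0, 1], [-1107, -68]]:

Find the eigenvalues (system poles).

det(A - λI) = λ² - (-68)λ + 1107 = (λ - (-41))(λ - (-27)). Eigenvalues: -41, -27.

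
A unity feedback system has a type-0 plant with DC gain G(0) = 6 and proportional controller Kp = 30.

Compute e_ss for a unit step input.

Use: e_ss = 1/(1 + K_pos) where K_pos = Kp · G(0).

K_pos = Kp · G(0) = 30 × 6 = 180. e_ss = 1/(1 + 180) = 0.0055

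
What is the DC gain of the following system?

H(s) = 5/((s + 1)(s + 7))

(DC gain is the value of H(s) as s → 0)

DC gain = H(0) = 5/(1 × 7) = 5/7 = 0.7143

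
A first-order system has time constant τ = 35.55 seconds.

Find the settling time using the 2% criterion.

For first-order system, 2% settling time ≈ 4τ = 4 × 35.55 = 142.2 s.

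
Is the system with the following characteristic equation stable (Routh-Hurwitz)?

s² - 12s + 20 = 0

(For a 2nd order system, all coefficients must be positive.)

Coefficients: 1, -12, 20. b=-12 not positive, so system is unstable.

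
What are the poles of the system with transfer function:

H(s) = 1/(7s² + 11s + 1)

Discriminant = 11² - 4×7×1 = 121 - 28 = 93 > 0, so two distinct real poles. Using quadratic formula: s = (-11 ± √93)/(2×7) = (-11 ± √93)/14, with √93 ≈ 9.6437. s₁ ≈ -0.0969, s₂ ≈ -1.4745. Poles: s₁ = -0.0969, s₂ = -1.4745.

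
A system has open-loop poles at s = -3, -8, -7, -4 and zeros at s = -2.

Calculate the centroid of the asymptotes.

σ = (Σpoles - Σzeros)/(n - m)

σ = (Σpoles - Σzeros)/(n - m) = (-22 - (-2))/(4 - 1) = -20/3 = -6.67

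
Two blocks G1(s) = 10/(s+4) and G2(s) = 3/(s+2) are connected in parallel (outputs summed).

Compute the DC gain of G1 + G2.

Parallel: G_eq = G1 + G2. DC gain = G1(0) + G2(0) = 10/4 + 3/2 = 2.5 + 1.5 = 4.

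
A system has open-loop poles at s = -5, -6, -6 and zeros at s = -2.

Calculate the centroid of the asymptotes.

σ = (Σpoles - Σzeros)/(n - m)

σ = (Σpoles - Σzeros)/(n - m) = (-17 - (-2))/(3 - 1) = -15/2 = -7.5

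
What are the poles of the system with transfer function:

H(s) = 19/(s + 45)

Pole is where denominator = 0: s + 45 = 0, so s = -45.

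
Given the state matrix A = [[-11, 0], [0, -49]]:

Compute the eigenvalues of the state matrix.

For diagonal matrix, eigenvalues are diagonal entries: λ₁ = -11, λ₂ = -49.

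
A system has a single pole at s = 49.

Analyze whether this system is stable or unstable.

Pole at s = 49 is in the right half-plane. Unstable.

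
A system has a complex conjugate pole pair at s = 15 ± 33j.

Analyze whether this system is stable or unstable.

Real part of poles is 15 (> 0, right half-plane). Unstable.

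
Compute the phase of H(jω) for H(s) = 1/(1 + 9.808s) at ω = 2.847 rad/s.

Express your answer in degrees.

Phase = -arctan(ωτ) = -arctan(2.847 × 9.808) = -87.9°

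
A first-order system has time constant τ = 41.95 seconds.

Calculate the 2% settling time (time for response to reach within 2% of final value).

For first-order system, 2% settling time ≈ 4τ = 4 × 41.95 = 167.8 s.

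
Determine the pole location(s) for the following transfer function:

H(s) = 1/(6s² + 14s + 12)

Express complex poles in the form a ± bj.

Discriminant = 14² - 4×6×12 = 196 - 288 = -92 < 0, so the poles are a complex conjugate pair s = (-14 ± j√92)/(2×6). Real part = -14/(2×6) = -14/12 ≈ -1.1667; imaginary part = ±√92/(2×6) ≈ 0.7993. Poles: s = -1.1667 ± 0.7993j.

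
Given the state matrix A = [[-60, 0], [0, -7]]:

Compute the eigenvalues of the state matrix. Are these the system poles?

For diagonal matrix, eigenvalues are diagonal entries: λ₁ = -60, λ₂ = -7. Eigenvalues of A = system poles.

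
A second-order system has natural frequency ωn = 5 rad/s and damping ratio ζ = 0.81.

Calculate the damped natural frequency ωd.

ωd = ωn√(1 - ζ²) = 5√(1 - 0.81²) = 2.93 rad/s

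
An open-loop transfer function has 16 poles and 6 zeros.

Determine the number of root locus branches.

Root locus has n branches where n = number of poles = 16.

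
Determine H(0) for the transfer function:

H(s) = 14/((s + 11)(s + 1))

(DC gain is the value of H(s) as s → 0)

DC gain = H(0) = 14/(11 × 1) = 14/11 = 1.2727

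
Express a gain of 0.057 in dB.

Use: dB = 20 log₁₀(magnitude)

dB = 20 log₁₀(0.057) = -24.9 dB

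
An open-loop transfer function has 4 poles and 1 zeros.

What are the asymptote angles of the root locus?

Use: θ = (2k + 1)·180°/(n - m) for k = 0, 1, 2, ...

n - m = 4 - 1 = 3. Angles: θk = (2k + 1)·180°/3 = 60°, 180°, 300°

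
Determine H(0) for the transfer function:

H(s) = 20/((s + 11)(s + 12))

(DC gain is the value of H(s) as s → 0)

DC gain = H(0) = 20/(11 × 12) = 20/132 = 0.1515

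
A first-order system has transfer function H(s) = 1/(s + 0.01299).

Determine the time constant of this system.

For H(s) = 1/(s + 1/τ), the pole is at -1/τ = -0.01299, so τ = 1/0.01299 = 76.98 s.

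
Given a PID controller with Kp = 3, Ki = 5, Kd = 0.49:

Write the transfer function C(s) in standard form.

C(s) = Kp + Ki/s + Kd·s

Substituting values: C(s) = 3 + 5/s + 0.49s = (0.49s² + 3s + 5)/s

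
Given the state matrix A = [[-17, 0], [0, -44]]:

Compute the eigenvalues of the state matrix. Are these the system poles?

For diagonal matrix, eigenvalues are diagonal entries: λ₁ = -17, λ₂ = -44. Eigenvalues of A = system poles.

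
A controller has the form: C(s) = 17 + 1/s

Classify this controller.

This is a Proportional-Integral (PI) controller.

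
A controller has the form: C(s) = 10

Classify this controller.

This is a Proportional (P) controller.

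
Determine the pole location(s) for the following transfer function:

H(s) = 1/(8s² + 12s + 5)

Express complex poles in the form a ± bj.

Discriminant = 12² - 4×8×5 = 144 - 160 = -16 < 0, so the poles are a complex conjugate pair s = (-12 ± j√16)/(2×8). Real part = -12/(2×8) = -12/16 = -0.75; imaginary part = ±√16/(2×8) = 4/16 = 0.25. Poles: s = -0.75 ± 0.25j.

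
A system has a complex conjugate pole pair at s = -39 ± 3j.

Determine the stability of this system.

Real part of poles is -39 (< 0, left half-plane). Stable.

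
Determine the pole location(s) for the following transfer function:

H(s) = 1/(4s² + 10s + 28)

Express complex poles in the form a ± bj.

Discriminant = 10² - 4×4×28 = 100 - 448 = -348 < 0, so the poles are a complex conjugate pair s = (-10 ± j√348)/(2×4). Real part = -10/(2×4) = -10/8 = -1.25; imaginary part = ±√348/(2×4) ≈ 2.3318. Poles: s = -1.25 ± 2.3318j.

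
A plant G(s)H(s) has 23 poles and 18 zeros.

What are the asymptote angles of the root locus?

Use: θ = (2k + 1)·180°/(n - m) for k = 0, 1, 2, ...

n - m = 23 - 18 = 5. Angles: θk = (2k + 1)·180°/5 = 36°, 108°, 180°, 252°, 324°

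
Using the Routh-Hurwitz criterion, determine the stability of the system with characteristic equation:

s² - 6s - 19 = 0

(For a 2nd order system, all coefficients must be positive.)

Coefficients: 1, -6, -19. b=-6, c=-19 not positive, so system is unstable.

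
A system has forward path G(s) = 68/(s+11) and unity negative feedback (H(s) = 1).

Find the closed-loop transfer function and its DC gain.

T(s) = G/(1+GH) = [68/(s+11)] / [1 + 68/(s+11)] = 68/(s+11+68) = 68/(s+79). DC gain = 68/79 = 0.8608.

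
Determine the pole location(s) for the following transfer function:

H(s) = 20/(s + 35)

Pole is where denominator = 0: s + 35 = 0, so s = -35.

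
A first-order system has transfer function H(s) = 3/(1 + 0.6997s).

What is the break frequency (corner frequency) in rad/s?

Corner frequency = 1/τ = 1/0.6997 = 1.429 rad/s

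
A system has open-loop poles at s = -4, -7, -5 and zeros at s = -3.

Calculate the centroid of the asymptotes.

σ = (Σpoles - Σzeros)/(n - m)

σ = (Σpoles - Σzeros)/(n - m) = (-16 - (-3))/(3 - 1) = -13/2 = -6.5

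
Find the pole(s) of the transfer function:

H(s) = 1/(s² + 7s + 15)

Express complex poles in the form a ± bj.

Discriminant = 7² - 4×1×15 = 49 - 60 = -11 < 0, so the poles are a complex conjugate pair s = (-7 ± j√11)/(2×1). Real part = -7/(2×1) = -7/2 = -3.5; imaginary part = ±√11/(2×1) ≈ 1.6583. Poles: s = -3.5 ± 1.6583j.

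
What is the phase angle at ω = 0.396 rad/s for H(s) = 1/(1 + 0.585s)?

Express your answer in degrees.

Phase = -arctan(ωτ) = -arctan(0.396 × 0.585) = -13.0°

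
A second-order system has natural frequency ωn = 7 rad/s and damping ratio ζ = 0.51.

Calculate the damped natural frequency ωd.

ωd = ωn√(1 - ζ²) = 7√(1 - 0.51²) = 6.02 rad/s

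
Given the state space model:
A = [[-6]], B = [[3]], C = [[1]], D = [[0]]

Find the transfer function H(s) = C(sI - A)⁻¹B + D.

(sI - A)⁻¹ = 1/(s + 6). H(s) = 1 × 3/(s + 6) + 0 = 3/(s + 6).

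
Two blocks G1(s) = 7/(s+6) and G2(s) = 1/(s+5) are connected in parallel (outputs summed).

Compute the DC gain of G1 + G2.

Parallel: G_eq = G1 + G2. DC gain = G1(0) + G2(0) = 7/6 + 1/5 = 1.1667 + 0.2 = 1.3667.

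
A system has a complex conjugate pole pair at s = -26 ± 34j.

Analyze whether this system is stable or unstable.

Real part of poles is -26 (< 0, left half-plane). Stable.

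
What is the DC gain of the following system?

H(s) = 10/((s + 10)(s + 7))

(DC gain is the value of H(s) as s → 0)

DC gain = H(0) = 10/(10 × 7) = 10/70 = 0.1429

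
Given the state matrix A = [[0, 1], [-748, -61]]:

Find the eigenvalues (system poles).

det(A - λI) = λ² - (-61)λ + 748 = (λ - (-44))(λ - (-17)). Eigenvalues: -44, -17.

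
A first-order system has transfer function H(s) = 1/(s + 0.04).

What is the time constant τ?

For H(s) = 1/(s + 1/τ), the pole is at -1/τ = -0.04, so τ = 1/0.04 = 25 s.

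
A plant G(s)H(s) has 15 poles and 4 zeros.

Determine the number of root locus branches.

Root locus has n branches where n = number of poles = 15.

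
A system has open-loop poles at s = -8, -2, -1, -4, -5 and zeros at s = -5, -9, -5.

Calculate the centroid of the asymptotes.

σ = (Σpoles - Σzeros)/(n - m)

σ = (Σpoles - Σzeros)/(n - m) = (-20 - (-19))/(5 - 3) = -1/2 = -0.5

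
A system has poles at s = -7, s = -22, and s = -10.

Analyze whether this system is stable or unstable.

All poles are in the left half-plane. System is stable.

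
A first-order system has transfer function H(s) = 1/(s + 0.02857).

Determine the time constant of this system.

For H(s) = 1/(s + 1/τ), the pole is at -1/τ = -0.02857, so τ = 1/0.02857 = 35 s.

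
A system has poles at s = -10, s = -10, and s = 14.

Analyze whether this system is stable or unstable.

Pole(s) at s = 14 are not in the left half-plane. System is unstable.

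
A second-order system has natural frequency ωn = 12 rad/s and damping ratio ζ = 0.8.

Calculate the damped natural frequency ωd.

ωd = ωn√(1 - ζ²) = 12√(1 - 0.8²) = 7.2 rad/s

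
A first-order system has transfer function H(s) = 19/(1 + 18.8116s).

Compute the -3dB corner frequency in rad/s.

Corner frequency = 1/τ = 1/18.8116 = 0.053 rad/s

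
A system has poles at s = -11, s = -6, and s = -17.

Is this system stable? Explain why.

All poles are in the left half-plane. System is stable.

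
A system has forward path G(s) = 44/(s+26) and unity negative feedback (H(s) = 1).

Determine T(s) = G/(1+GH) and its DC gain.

T(s) = G/(1+GH) = [44/(s+26)] / [1 + 44/(s+26)] = 44/(s+26+44) = 44/(s+70). DC gain = 44/70 = 0.6286.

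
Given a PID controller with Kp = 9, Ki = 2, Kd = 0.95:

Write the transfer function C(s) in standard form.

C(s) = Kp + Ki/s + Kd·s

Substituting values: C(s) = 9 + 2/s + 0.95s = (0.95s² + 9s + 2)/s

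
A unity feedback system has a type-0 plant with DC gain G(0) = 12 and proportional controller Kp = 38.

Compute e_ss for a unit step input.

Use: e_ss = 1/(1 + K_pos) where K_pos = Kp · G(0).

K_pos = Kp · G(0) = 38 × 12 = 456. e_ss = 1/(1 + 456) = 0.0022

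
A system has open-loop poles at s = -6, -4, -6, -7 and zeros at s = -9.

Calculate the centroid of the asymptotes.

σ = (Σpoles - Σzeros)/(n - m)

σ = (Σpoles - Σzeros)/(n - m) = (-23 - (-9))/(4 - 1) = -14/3 = -4.67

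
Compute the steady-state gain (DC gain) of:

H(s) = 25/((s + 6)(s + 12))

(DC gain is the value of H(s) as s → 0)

DC gain = H(0) = 25/(6 × 12) = 25/72 = 0.3472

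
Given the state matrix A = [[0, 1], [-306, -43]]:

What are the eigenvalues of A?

det(A - λI) = λ² - (-43)λ + 306 = (λ - (-34))(λ - (-9)). Eigenvalues: -34, -9.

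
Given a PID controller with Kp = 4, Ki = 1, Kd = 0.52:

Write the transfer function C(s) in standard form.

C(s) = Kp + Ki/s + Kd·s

Substituting values: C(s) = 4 + 1/s + 0.52s = (0.52s² + 4s + 1)/s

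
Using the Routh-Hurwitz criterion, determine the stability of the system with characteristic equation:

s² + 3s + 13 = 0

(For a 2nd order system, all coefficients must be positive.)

Coefficients: 1, 3, 13. All positive, so system is stable.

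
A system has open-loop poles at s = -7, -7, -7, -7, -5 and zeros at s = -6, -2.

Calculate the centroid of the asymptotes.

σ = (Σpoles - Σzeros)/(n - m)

σ = (Σpoles - Σzeros)/(n - m) = (-33 - (-8))/(5 - 2) = -25/3 = -8.33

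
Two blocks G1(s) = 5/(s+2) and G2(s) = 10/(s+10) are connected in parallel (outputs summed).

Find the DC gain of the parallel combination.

Parallel: G_eq = G1 + G2. DC gain = G1(0) + G2(0) = 5/2 + 10/10 = 2.5 + 1 = 3.5.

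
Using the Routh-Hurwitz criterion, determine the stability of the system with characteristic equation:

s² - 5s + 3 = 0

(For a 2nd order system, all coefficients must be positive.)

Coefficients: 1, -5, 3. b=-5 not positive, so system is unstable.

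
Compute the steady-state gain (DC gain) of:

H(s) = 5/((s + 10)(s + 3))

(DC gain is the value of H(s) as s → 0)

DC gain = H(0) = 5/(10 × 3) = 5/30 = 0.1667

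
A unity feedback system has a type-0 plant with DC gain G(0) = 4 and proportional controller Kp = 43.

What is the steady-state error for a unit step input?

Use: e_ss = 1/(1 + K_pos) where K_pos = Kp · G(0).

K_pos = Kp · G(0) = 43 × 4 = 172. e_ss = 1/(1 + 172) = 0.0058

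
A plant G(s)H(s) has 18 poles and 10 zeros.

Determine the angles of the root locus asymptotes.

n - m = 18 - 10 = 8. Angles: θk = (2k + 1)·180°/8 = 22.5°, 67.5°, 112.5°, 157.5°, 202.5°, 247.5°, 292.5°, 337.5°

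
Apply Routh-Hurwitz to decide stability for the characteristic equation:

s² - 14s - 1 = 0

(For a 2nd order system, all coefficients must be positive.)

Coefficients: 1, -14, -1. b=-14, c=-1 not positive, so system is unstable.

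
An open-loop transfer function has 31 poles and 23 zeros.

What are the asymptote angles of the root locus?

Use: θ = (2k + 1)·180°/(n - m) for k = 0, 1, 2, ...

n - m = 31 - 23 = 8. Angles: θk = (2k + 1)·180°/8 = 22.5°, 67.5°, 112.5°, 157.5°, 202.5°, 247.5°, 292.5°, 337.5°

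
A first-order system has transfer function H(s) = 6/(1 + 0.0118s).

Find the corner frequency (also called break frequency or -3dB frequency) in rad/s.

Corner frequency = 1/τ = 1/0.0118 = 84.746 rad/s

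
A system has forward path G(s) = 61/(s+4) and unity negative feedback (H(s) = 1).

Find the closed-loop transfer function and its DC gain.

T(s) = G/(1+GH) = [61/(s+4)] / [1 + 61/(s+4)] = 61/(s+4+61) = 61/(s+65). DC gain = 61/65 = 0.9385.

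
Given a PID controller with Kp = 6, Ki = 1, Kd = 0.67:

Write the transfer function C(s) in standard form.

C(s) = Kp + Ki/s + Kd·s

Substituting values: C(s) = 6 + 1/s + 0.67s = (0.67s² + 6s + 1)/s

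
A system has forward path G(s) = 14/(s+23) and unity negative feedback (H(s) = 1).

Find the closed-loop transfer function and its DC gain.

T(s) = G/(1+GH) = [14/(s+23)] / [1 + 14/(s+23)] = 14/(s+23+14) = 14/(s+37). DC gain = 14/37 = 0.3784.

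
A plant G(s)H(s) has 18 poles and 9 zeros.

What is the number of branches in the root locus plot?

Root locus has n branches where n = number of poles = 18.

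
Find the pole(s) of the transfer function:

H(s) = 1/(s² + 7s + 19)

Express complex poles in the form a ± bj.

Discriminant = 7² - 4×1×19 = 49 - 76 = -27 < 0, so the poles are a complex conjugate pair s = (-7 ± j√27)/(2×1). Real part = -7/(2×1) = -7/2 = -3.5; imaginary part = ±√27/(2×1) ≈ 2.5981. Poles: s = -3.5 ± 2.5981j.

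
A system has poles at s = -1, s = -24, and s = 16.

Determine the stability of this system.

Pole(s) at s = 16 are not in the left half-plane. System is unstable.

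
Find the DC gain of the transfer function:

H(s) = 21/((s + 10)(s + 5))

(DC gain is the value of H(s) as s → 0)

DC gain = H(0) = 21/(10 × 5) = 21/50 = 0.42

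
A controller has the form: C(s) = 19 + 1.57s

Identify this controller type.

This is a Proportional-Derivative (PD) controller.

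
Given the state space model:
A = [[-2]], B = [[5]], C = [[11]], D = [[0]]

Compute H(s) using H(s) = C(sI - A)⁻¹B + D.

(sI - A)⁻¹ = 1/(s + 2). H(s) = 11 × 5/(s + 2) + 0 = 55/(s + 2).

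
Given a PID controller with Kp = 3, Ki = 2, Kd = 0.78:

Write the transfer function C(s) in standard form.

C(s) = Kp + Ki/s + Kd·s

Substituting values: C(s) = 3 + 2/s + 0.78s = (0.78s² + 3s + 2)/s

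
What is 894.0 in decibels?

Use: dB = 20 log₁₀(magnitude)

dB = 20 log₁₀(894.0) = 59.0 dB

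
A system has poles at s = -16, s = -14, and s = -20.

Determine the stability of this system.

All poles are in the left half-plane. System is stable.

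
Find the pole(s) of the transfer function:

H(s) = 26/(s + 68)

Pole is where denominator = 0: s + 68 = 0, so s = -68.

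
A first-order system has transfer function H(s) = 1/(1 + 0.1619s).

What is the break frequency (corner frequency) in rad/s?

Corner frequency = 1/τ = 1/0.1619 = 6.177 rad/s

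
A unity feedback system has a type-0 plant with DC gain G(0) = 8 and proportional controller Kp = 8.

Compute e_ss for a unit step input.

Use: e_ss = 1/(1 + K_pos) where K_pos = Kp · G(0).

K_pos = Kp · G(0) = 8 × 8 = 64. e_ss = 1/(1 + 64) = 0.0154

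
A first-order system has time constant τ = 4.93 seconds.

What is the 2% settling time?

For first-order system, 2% settling time ≈ 4τ = 4 × 4.93 = 19.72 s.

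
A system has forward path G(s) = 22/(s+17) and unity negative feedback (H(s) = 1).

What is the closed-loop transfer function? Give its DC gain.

T(s) = G/(1+GH) = [22/(s+17)] / [1 + 22/(s+17)] = 22/(s+17+22) = 22/(s+39). DC gain = 22/39 = 0.5641.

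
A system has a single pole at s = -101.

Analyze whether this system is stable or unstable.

Pole at s = -101 is in the left half-plane. Stable.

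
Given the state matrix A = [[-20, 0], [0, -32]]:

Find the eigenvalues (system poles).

For diagonal matrix, eigenvalues are diagonal entries: λ₁ = -20, λ₂ = -32.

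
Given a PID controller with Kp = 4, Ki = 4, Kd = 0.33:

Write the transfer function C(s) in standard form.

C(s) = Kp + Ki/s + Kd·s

Substituting values: C(s) = 4 + 4/s + 0.33s = (0.33s² + 4s + 4)/s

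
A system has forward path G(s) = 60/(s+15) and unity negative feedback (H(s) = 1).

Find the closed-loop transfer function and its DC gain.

T(s) = G/(1+GH) = [60/(s+15)] / [1 + 60/(s+15)] = 60/(s+15+60) = 60/(s+75). DC gain = 60/75 = 0.8.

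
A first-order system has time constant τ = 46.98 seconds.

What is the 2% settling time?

For first-order system, 2% settling time ≈ 4τ = 4 × 46.98 = 187.92 s.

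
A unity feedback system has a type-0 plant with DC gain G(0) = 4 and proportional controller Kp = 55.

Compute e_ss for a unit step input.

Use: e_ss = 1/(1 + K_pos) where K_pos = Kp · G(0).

K_pos = Kp · G(0) = 55 × 4 = 220. e_ss = 1/(1 + 220) = 0.0045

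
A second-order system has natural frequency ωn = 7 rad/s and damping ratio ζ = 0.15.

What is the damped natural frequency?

ωd = ωn√(1 - ζ²) = 7√(1 - 0.15²) = 6.92 rad/s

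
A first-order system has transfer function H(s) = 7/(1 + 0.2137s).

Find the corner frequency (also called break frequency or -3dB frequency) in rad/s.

Corner frequency = 1/τ = 1/0.2137 = 4.679 rad/s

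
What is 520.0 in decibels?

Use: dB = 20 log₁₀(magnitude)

dB = 20 log₁₀(520.0) = 54.3 dB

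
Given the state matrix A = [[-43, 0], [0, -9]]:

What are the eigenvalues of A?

For diagonal matrix, eigenvalues are diagonal entries: λ₁ = -43, λ₂ = -9.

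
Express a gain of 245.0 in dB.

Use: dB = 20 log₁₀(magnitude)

dB = 20 log₁₀(245.0) = 47.8 dB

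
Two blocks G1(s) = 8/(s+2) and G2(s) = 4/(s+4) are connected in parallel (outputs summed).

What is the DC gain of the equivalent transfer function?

Parallel: G_eq = G1 + G2. DC gain = G1(0) + G2(0) = 8/2 + 4/4 = 4 + 1 = 5.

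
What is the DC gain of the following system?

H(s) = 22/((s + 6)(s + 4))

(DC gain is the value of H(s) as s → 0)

DC gain = H(0) = 22/(6 × 4) = 22/24 = 0.9167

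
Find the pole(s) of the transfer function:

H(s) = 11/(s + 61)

Pole is where denominator = 0: s + 61 = 0, so s = -61.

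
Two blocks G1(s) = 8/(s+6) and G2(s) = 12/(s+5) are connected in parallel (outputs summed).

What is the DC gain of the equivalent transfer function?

Parallel: G_eq = G1 + G2. DC gain = G1(0) + G2(0) = 8/6 + 12/5 = 1.3333 + 2.4 = 3.7333.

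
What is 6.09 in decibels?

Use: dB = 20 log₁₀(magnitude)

dB = 20 log₁₀(6.09) = 15.7 dB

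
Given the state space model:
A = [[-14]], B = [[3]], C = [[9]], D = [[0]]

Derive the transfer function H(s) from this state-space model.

(sI - A)⁻¹ = 1/(s + 14). H(s) = 9 × 3/(s + 14) + 0 = 27/(s + 14).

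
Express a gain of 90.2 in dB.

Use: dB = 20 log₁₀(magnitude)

dB = 20 log₁₀(90.2) = 39.1 dB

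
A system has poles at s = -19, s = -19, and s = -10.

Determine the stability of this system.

All poles are in the left half-plane. System is stable.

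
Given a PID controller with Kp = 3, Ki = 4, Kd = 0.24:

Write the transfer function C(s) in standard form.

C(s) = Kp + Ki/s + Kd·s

Substituting values: C(s) = 3 + 4/s + 0.24s = (0.24s² + 3s + 4)/s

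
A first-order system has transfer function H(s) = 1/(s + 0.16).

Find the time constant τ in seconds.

For H(s) = 1/(s + 1/τ), the pole is at -1/τ = -0.16, so τ = 1/0.16 = 6.25 s.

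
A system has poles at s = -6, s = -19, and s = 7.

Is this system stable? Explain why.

Pole(s) at s = 7 are not in the left half-plane. System is unstable.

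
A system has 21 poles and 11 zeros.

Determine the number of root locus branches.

Root locus has n branches where n = number of poles = 21.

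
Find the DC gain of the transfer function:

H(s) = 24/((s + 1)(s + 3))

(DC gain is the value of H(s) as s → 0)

DC gain = H(0) = 24/(1 × 3) = 24/3 = 8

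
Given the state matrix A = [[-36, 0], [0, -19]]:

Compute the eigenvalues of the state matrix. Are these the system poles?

For diagonal matrix, eigenvalues are diagonal entries: λ₁ = -36, λ₂ = -19. Eigenvalues of A = system poles.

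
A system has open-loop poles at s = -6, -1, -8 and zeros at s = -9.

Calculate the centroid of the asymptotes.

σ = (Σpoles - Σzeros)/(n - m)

σ = (Σpoles - Σzeros)/(n - m) = (-15 - (-9))/(3 - 1) = -6/2 = -3.0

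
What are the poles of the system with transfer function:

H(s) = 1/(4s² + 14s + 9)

Discriminant = 14² - 4×4×9 = 196 - 144 = 52 > 0, so two distinct real poles. Using quadratic formula: s = (-14 ± √52)/(2×4) = (-14 ± √52)/8, with √52 ≈ 7.2111. s₁ ≈ -0.8486, s₂ ≈ -2.6514. Poles: s₁ = -0.8486, s₂ = -2.6514.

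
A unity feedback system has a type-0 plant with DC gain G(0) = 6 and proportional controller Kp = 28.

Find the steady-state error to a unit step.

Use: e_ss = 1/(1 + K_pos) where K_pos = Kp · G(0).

K_pos = Kp · G(0) = 28 × 6 = 168. e_ss = 1/(1 + 168) = 0.0059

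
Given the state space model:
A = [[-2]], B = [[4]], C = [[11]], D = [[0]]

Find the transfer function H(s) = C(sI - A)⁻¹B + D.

(sI - A)⁻¹ = 1/(s + 2). H(s) = 11 × 4/(s + 2) + 0 = 44/(s + 2).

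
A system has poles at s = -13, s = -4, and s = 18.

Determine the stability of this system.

Pole(s) at s = 18 are not in the left half-plane. System is unstable.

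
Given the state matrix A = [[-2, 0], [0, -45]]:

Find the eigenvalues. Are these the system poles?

For diagonal matrix, eigenvalues are diagonal entries: λ₁ = -2, λ₂ = -45. Eigenvalues of A = system poles.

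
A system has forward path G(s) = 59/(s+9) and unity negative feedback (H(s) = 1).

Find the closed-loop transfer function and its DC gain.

T(s) = G/(1+GH) = [59/(s+9)] / [1 + 59/(s+9)] = 59/(s+9+59) = 59/(s+68). DC gain = 59/68 = 0.8676.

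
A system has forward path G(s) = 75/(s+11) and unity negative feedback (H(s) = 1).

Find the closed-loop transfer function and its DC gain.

T(s) = G/(1+GH) = [75/(s+11)] / [1 + 75/(s+11)] = 75/(s+11+75) = 75/(s+86). DC gain = 75/86 = 0.8721.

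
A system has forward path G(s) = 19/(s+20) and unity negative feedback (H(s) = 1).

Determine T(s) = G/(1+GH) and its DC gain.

T(s) = G/(1+GH) = [19/(s+20)] / [1 + 19/(s+20)] = 19/(s+20+19) = 19/(s+39). DC gain = 19/39 = 0.4872.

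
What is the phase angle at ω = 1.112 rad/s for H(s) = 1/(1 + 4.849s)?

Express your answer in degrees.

Phase = -arctan(ωτ) = -arctan(1.112 × 4.849) = -79.5°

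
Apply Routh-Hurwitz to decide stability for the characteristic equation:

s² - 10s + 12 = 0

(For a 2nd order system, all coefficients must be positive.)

Coefficients: 1, -10, 12. b=-10 not positive, so system is unstable.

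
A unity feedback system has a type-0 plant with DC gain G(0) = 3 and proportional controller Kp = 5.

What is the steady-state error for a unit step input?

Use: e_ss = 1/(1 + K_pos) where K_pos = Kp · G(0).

K_pos = Kp · G(0) = 5 × 3 = 15. e_ss = 1/(1 + 15) = 0.0625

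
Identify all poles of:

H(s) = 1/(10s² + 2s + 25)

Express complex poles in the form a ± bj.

Discriminant = 2² - 4×10×25 = 4 - 1000 = -996 < 0, so the poles are a complex conjugate pair s = (-2 ± j√996)/(2×10). Real part = -2/(2×10) = -2/20 = -0.1; imaginary part = ±√996/(2×10) ≈ 1.5780. Poles: s = -0.1 ± 1.5780j.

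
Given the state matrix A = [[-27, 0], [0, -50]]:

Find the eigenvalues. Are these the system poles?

For diagonal matrix, eigenvalues are diagonal entries: λ₁ = -27, λ₂ = -50. Eigenvalues of A = system poles.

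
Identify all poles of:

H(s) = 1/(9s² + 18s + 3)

Discriminant = 18² - 4×9×3 = 324 - 108 = 216 > 0, so two distinct real poles. Using quadratic formula: s = (-18 ± √216)/(2×9) = (-18 ± √216)/18, with √216 ≈ 14.6969. s₁ ≈ -0.1835, s₂ ≈ -1.8165. Poles: s₁ = -0.1835, s₂ = -1.8165.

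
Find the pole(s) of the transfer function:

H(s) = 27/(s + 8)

Pole is where denominator = 0: s + 8 = 0, so s = -8.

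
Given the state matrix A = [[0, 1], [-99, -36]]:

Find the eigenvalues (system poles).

det(A - λI) = λ² - (-36)λ + 99 = (λ - (-3))(λ - (-33)). Eigenvalues: -3, -33.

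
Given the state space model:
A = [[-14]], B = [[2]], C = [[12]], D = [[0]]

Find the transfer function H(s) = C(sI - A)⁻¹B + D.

(sI - A)⁻¹ = 1/(s + 14). H(s) = 12 × 2/(s + 14) + 0 = 24/(s + 14).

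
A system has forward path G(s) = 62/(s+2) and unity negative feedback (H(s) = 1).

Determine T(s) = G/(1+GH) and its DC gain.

T(s) = G/(1+GH) = [62/(s+2)] / [1 + 62/(s+2)] = 62/(s+2+62) = 62/(s+64). DC gain = 62/64 = 0.96875.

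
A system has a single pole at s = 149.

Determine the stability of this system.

Pole at s = 149 is in the right half-plane. Unstable.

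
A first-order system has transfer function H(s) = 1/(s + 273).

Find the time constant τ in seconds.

For H(s) = 1/(s + 1/τ), the pole is at -1/τ = -273, so τ = 1/273 = 0.0037 s.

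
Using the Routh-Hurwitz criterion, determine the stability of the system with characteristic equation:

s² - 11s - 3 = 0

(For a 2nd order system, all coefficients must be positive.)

Coefficients: 1, -11, -3. b=-11, c=-3 not positive, so system is unstable.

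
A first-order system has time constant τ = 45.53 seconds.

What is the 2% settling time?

For first-order system, 2% settling time ≈ 4τ = 4 × 45.53 = 182.12 s.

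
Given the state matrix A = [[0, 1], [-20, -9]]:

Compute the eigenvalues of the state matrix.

det(A - λI) = λ² - (-9)λ + 20 = (λ - (-5))(λ - (-4)). Eigenvalues: -5, -4.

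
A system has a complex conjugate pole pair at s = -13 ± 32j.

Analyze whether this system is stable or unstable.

Real part of poles is -13 (< 0, left half-plane). Stable.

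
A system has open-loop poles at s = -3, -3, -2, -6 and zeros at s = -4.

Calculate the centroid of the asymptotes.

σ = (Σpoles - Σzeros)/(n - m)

σ = (Σpoles - Σzeros)/(n - m) = (-14 - (-4))/(4 - 1) = -10/3 = -3.33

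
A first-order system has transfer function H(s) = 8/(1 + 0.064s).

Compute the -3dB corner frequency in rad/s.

Corner frequency = 1/τ = 1/0.064 = 15.625 rad/s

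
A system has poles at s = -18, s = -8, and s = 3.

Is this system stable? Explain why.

Pole(s) at s = 3 are not in the left half-plane. System is unstable.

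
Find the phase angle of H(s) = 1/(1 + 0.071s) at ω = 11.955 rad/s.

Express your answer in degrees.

Phase = -arctan(ωτ) = -arctan(11.955 × 0.071) = -40.3°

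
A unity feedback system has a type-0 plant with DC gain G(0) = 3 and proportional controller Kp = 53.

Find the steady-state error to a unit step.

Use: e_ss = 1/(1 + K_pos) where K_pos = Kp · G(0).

K_pos = Kp · G(0) = 53 × 3 = 159. e_ss = 1/(1 + 159) = 0.00625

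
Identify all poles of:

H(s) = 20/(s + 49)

Pole is where denominator = 0: s + 49 = 0, so s = -49.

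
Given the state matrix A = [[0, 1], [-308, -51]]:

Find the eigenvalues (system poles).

det(A - λI) = λ² - (-51)λ + 308 = (λ - (-7))(λ - (-44)). Eigenvalues: -7, -44.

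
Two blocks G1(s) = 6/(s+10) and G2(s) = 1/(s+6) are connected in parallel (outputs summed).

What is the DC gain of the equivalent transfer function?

Parallel: G_eq = G1 + G2. DC gain = G1(0) + G2(0) = 6/10 + 1/6 = 0.6 + 0.1667 = 0.7667.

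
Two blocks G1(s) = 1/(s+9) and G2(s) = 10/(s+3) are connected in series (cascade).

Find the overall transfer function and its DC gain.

Series: multiply transfer functions. G_eq = 1/(s+9) × 10/(s+3) = 10/((s+9)(s+3)). DC gain = 10/(9×3) = 0.3704.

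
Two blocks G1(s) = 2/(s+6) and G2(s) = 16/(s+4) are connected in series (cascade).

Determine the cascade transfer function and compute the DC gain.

Series: multiply transfer functions. G_eq = 2/(s+6) × 16/(s+4) = 32/((s+6)(s+4)). DC gain = 32/(6×4) = 1.3333.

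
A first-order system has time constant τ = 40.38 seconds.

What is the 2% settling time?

For first-order system, 2% settling time ≈ 4τ = 4 × 40.38 = 161.52 s.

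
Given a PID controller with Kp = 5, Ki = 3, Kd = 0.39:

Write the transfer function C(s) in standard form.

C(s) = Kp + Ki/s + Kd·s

Substituting values: C(s) = 5 + 3/s + 0.39s = (0.39s² + 5s + 3)/s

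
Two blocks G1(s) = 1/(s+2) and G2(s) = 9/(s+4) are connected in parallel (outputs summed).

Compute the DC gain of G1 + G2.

Parallel: G_eq = G1 + G2. DC gain = G1(0) + G2(0) = 1/2 + 9/4 = 0.5 + 2.25 = 2.75.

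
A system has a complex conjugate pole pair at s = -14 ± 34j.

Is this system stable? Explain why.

Real part of poles is -14 (< 0, left half-plane). Stable.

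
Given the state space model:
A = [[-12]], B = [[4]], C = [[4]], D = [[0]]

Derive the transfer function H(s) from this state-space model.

(sI - A)⁻¹ = 1/(s + 12). H(s) = 4 × 4/(s + 12) + 0 = 16/(s + 12).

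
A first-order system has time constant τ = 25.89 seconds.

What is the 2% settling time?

For first-order system, 2% settling time ≈ 4τ = 4 × 25.89 = 103.56 s.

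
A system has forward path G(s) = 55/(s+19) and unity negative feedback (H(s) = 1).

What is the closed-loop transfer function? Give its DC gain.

T(s) = G/(1+GH) = [55/(s+19)] / [1 + 55/(s+19)] = 55/(s+19+55) = 55/(s+74). DC gain = 55/74 = 0.7432.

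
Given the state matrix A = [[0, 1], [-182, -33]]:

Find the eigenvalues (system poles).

det(A - λI) = λ² - (-33)λ + 182 = (λ - (-26))(λ - (-7)). Eigenvalues: -26, -7.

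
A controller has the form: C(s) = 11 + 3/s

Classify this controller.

This is a Proportional-Integral (PI) controller.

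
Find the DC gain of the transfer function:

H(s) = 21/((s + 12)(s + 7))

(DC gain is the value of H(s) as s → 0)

DC gain = H(0) = 21/(12 × 7) = 21/84 = 0.25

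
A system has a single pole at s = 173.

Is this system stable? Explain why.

Pole at s = 173 is in the right half-plane. Unstable.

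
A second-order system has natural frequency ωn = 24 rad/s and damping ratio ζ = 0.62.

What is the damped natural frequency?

ωd = ωn√(1 - ζ²) = 24√(1 - 0.62²) = 18.83 rad/s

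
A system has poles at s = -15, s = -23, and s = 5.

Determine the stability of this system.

Pole(s) at s = 5 are not in the left half-plane. System is unstable.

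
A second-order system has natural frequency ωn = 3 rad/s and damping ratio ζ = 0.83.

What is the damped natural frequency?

ωd = ωn√(1 - ζ²) = 3√(1 - 0.83²) = 1.67 rad/s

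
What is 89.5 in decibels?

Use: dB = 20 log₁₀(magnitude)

dB = 20 log₁₀(89.5) = 39.0 dB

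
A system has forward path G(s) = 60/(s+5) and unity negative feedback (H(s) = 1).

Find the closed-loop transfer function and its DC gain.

T(s) = G/(1+GH) = [60/(s+5)] / [1 + 60/(s+5)] = 60/(s+5+60) = 60/(s+65). DC gain = 60/65 = 0.9231.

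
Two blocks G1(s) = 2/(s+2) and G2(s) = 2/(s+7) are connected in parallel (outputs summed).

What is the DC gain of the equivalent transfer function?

Parallel: G_eq = G1 + G2. DC gain = G1(0) + G2(0) = 2/2 + 2/7 = 1 + 0.2857 = 1.2857.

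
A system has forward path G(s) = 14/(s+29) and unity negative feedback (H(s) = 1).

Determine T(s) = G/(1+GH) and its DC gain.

T(s) = G/(1+GH) = [14/(s+29)] / [1 + 14/(s+29)] = 14/(s+29+14) = 14/(s+43). DC gain = 14/43 = 0.3256.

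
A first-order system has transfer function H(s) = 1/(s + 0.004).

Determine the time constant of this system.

For H(s) = 1/(s + 1/τ), the pole is at -1/τ = -0.004, so τ = 1/0.004 = 250 s.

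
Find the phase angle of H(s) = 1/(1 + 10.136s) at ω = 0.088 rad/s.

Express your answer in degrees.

Phase = -arctan(ωτ) = -arctan(0.088 × 10.136) = -41.7°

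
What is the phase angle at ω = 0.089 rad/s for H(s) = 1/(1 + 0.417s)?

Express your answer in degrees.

Phase = -arctan(ωτ) = -arctan(0.089 × 0.417) = -2.1°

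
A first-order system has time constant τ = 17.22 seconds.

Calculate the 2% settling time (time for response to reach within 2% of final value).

For first-order system, 2% settling time ≈ 4τ = 4 × 17.22 = 68.88 s.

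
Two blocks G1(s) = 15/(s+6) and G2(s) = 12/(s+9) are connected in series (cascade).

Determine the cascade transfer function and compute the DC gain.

Series: multiply transfer functions. G_eq = 15/(s+6) × 12/(s+9) = 180/((s+6)(s+9)). DC gain = 180/(6×9) = 3.3333.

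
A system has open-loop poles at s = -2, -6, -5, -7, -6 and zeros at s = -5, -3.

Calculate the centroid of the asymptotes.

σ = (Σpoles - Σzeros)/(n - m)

σ = (Σpoles - Σzeros)/(n - m) = (-26 - (-8))/(5 - 2) = -18/3 = -6.0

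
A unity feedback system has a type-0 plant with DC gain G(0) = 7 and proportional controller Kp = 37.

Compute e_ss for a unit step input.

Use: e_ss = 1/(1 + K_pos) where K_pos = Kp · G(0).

K_pos = Kp · G(0) = 37 × 7 = 259. e_ss = 1/(1 + 259) = 0.0038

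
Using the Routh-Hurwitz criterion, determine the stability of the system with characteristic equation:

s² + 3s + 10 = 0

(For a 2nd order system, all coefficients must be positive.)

Coefficients: 1, 3, 10. All positive, so system is stable.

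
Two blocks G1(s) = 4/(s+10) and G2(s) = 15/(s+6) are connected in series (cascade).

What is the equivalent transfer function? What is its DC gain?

Series: multiply transfer functions. G_eq = 4/(s+10) × 15/(s+6) = 60/((s+10)(s+6)). DC gain = 60/(10×6) = 1.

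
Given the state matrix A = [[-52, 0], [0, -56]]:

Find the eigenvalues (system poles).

For diagonal matrix, eigenvalues are diagonal entries: λ₁ = -52, λ₂ = -56.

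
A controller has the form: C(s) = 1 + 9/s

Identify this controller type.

This is a Proportional-Integral (PI) controller.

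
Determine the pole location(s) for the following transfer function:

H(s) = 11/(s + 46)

Pole is where denominator = 0: s + 46 = 0, so s = -46.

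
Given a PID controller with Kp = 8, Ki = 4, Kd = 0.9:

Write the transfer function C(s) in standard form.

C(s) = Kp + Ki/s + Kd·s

Substituting values: C(s) = 8 + 4/s + 0.9s = (0.9s² + 8s + 4)/s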